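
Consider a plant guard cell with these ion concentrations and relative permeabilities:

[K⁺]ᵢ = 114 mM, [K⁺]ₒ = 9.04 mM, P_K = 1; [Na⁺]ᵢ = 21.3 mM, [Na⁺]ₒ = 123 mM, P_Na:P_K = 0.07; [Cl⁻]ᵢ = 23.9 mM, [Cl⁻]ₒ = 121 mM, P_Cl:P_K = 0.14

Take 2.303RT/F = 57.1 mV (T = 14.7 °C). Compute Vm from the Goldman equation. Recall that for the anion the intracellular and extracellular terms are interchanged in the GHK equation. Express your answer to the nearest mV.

-46 mV

Vm = 57.1 · log₁₀[(Σ P·[cation]ₒ + Σ P·[anion]ᵢ) / (Σ P·[cation]ᵢ + Σ P·[anion]ₒ)]
Numerator = 1×9.04 + 0.07×123 + 0.14×23.9 = 21
Denominator = 1×114 + 0.07×21.3 + 0.14×121 = 132.4
Vm = 57.1 · log₁₀(0.15854) = 57.1 × (-0.7999) = -45.67 mV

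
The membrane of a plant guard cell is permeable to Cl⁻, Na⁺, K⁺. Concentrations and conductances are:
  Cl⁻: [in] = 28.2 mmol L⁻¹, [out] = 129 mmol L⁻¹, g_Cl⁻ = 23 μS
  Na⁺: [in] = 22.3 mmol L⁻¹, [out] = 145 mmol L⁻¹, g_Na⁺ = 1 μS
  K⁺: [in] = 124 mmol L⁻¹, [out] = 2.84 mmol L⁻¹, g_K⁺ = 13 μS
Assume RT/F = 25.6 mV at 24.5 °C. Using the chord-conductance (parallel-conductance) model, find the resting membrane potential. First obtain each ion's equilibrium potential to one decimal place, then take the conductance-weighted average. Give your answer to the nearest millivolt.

-57 mV

E_Cl⁻ = (25.6/-1)·ln(129/28.2) = -38.9 mV
E_Na⁺ = (25.6/1)·ln(145/22.3) = 47.9 mV
E_K⁺ = (25.6/1)·ln(2.84/124) = -96.7 mV
Vm = (Σ gᵢEᵢ)/(Σ gᵢ) = (23·-38.9 + 1·47.9 + 13·-96.7) / (23 + 1 + 13)
= -2103.90 / 37 = -56.86 mV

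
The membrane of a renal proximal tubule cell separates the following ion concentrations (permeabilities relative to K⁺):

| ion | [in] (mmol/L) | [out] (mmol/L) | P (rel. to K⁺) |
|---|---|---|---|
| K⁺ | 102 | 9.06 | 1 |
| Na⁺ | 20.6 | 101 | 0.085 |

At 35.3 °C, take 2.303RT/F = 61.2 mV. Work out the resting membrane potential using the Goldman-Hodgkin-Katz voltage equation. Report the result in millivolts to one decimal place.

-47.1 mV

Vm = 61.2 · log₁₀[(Σ P·[cation]ₒ + Σ P·[anion]ᵢ) / (Σ P·[cation]ᵢ + Σ P·[anion]ₒ)]
Numerator = 1×9.06 + 0.085×101 = 17.65
Denominator = 1×102 + 0.085×20.6 = 103.8
Vm = 61.2 · log₁₀(0.17007) = 61.2 × (-0.7694) = -47.09 mV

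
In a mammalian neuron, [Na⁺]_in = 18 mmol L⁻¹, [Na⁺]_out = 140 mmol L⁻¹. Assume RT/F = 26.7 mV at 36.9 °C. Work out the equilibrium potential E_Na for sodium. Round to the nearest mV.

55 mV

E = (26.7/z) · ln([Na⁺]_out/[Na⁺]_in) with z = +1.
= (26.7/1) · ln(140/18) = 26.70 · ln(7.778)
= 26.70 · (2.0513) = 54.77 mV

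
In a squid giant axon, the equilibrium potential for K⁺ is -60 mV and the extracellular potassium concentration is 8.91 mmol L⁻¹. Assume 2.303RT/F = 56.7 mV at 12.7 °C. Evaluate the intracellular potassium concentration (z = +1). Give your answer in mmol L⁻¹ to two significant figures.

Nernst: E = (56.7/1) · log₁₀([out]/[in]), so log₁₀([out]/[in]) = -60.0 × 1 / 56.7 = -1.0582.
[out]/[in] = 10^(-1.0582) = 0.08746.
[in] = 8.91 / 0.08746 = 101.9 mmol L⁻¹.

100 mmol L⁻¹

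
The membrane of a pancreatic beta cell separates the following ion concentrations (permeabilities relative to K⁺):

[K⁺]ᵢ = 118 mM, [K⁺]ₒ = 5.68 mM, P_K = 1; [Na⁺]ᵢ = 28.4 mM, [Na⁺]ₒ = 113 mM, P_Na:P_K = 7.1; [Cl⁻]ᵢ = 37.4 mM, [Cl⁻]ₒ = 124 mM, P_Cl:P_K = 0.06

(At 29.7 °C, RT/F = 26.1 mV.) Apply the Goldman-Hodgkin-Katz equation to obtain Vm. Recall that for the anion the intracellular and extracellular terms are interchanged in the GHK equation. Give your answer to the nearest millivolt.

24 mV

Vm = 26.1 · ln[(Σ P·[cation]ₒ + Σ P·[anion]ᵢ) / (Σ P·[cation]ᵢ + Σ P·[anion]ₒ)]
Numerator = 1×5.68 + 7.1×113 + 0.06×37.4 = 810.2
Denominator = 1×118 + 7.1×28.4 + 0.06×124 = 327.1
Vm = 26.1 · ln(2.4771) = 26.1 × (0.9071) = 23.68 mV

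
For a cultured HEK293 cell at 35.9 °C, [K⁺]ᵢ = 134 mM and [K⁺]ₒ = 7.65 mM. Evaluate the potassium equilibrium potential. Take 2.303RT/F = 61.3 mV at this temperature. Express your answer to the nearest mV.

-76 mV

E = (61.3/z) · log₁₀([K⁺]_out/[K⁺]_in) with z = +1.
= (61.3/1) · log₁₀(7.65/134) = 61.30 · log₁₀(0.05709)
= 61.30 · (-1.2434) = -76.22 mV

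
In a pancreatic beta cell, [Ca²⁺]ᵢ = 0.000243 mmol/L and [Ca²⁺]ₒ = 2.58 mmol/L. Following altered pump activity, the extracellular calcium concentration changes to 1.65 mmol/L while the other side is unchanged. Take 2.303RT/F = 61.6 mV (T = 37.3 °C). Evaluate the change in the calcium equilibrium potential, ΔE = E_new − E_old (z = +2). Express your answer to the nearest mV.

E_old = (61.6/2)·log₁₀(2.58/0.000243) = 124.00 mV
E_new = (61.6/2)·log₁₀(1.65/0.000243) = 118.02 mV
ΔE = 118.02 − (124.00) = -5.98 mV

-6 mV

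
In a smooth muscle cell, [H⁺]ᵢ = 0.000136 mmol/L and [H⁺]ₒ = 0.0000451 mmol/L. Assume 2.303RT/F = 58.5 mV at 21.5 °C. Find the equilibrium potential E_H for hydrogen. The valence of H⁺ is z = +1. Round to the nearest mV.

E = (58.5/z) · log₁₀([H⁺]_out/[H⁺]_in) with z = +1.
= (58.5/1) · log₁₀(0.0000451/0.000136) = 58.50 · log₁₀(0.3316)
= 58.50 · (-0.4794) = -28.04 mV

-28 mV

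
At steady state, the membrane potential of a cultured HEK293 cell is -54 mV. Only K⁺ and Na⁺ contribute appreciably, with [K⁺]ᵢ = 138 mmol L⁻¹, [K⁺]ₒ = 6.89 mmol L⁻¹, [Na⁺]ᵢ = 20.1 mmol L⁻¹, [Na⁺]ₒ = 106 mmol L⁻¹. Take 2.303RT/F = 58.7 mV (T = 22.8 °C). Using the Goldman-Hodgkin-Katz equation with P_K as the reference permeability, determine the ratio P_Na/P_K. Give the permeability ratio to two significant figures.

Let α = P_Na/P_K. GHK: Vm = 58.7·log₁₀[(Kₒ + α·Naₒ)/(Kᵢ + α·Naᵢ)].
10^(Vm/58.7) = 10^(-54.0/58.7) = 0.12025
So 0.12025·(Kᵢ + α·Naᵢ) = Kₒ + α·Naₒ → α = (0.12025·138.0 − 6.89) / (106.0 − 0.12025·20.1)
α = (16.59 − 6.89) / (106.0 − 2.417) = 9.704/103.6 = 0.09368

0.094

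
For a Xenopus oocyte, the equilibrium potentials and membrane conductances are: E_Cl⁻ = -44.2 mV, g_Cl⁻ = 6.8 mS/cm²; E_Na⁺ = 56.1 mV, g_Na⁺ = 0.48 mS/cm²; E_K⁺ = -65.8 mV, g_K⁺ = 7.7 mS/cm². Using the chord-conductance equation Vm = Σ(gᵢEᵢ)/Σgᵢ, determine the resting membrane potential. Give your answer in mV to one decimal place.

-52.1 mV

Σ gᵢEᵢ = 6.8·(-44.2) + 0.48·(56.1) + 7.7·(-65.8) = -780.29
Σ gᵢ = 6.8 + 0.48 + 7.7 = 14.98
Vm = -780.29 / 14.98 = -52.09 mV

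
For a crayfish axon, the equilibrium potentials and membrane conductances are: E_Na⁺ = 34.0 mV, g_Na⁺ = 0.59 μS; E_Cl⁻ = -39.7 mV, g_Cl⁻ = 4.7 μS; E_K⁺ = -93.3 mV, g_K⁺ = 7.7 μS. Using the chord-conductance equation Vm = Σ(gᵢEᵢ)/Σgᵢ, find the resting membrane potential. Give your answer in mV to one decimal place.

-68.1 mV

Σ gᵢEᵢ = 0.59·(34.0) + 4.7·(-39.7) + 7.7·(-93.3) = -884.94
Σ gᵢ = 0.59 + 4.7 + 7.7 = 12.99
Vm = -884.94 / 12.99 = -68.12 mV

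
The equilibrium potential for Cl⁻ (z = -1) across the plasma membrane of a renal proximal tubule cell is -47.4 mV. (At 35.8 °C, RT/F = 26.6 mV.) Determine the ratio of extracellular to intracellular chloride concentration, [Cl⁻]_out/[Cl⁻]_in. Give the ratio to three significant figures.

ln([out]/[in]) = E·z/(26.6) = -47.4 × -1 / 26.6 = 1.7820
[out]/[in] = e^(1.7820) = 5.941

5.94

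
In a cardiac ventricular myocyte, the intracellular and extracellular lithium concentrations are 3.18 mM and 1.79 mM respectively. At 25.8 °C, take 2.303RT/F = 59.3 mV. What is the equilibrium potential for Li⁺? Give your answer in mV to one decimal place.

E = (59.3/z) · log₁₀([Li⁺]_out/[Li⁺]_in) with z = +1.
= (59.3/1) · log₁₀(1.79/3.18) = 59.30 · log₁₀(0.5629)
= 59.30 · (-0.2496) = -14.80 mV

-14.8 mV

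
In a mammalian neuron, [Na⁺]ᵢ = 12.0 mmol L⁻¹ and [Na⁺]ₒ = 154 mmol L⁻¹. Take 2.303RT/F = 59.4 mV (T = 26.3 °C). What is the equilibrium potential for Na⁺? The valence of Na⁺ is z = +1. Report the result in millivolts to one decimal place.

E = (59.4/z) · log₁₀([Na⁺]_out/[Na⁺]_in) with z = +1.
= (59.4/1) · log₁₀(154/12.0) = 59.40 · log₁₀(12.83)
= 59.40 · (1.1083) = 65.84 mV

65.8 mV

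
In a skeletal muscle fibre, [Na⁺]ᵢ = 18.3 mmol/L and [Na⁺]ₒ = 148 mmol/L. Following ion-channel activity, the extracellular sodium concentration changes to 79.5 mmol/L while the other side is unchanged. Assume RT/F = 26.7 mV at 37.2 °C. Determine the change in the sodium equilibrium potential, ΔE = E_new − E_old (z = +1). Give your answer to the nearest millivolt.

E_old = (26.7/1)·ln(148/18.3) = 55.81 mV
E_new = (26.7/1)·ln(79.5/18.3) = 39.22 mV
ΔE = 39.22 − (55.81) = -16.59 mV

-17 mV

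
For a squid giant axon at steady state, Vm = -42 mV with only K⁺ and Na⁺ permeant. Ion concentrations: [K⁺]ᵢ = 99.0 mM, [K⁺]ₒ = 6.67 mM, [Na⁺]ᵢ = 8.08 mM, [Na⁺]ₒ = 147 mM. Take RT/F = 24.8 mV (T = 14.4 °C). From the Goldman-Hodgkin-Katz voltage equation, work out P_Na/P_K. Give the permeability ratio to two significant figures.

Let α = P_Na/P_K. GHK: Vm = 24.8·ln[(Kₒ + α·Naₒ)/(Kᵢ + α·Naᵢ)].
e^(Vm/24.8) = e^(-42.0/24.8) = 0.18387
So 0.18387·(Kᵢ + α·Naᵢ) = Kₒ + α·Naₒ → α = (0.18387·99.0 − 6.67) / (147.0 − 0.18387·8.08)
α = (18.2 − 6.67) / (147.0 − 1.486) = 11.53/145.5 = 0.07925

0.079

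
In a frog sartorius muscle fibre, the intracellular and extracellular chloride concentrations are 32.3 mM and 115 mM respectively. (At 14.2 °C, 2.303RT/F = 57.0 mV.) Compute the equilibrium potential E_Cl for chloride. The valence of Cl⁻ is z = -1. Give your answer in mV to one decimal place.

-31.4 mV

E = (57.0/z) · log₁₀([Cl⁻]_out/[Cl⁻]_in) with z = -1.
For an anion, dividing by z = -1 reverses the sign.
= (57.0/-1) · log₁₀(115/32.3) = -57.00 · log₁₀(3.56)
= -57.00 · (0.5515) = -31.44 mV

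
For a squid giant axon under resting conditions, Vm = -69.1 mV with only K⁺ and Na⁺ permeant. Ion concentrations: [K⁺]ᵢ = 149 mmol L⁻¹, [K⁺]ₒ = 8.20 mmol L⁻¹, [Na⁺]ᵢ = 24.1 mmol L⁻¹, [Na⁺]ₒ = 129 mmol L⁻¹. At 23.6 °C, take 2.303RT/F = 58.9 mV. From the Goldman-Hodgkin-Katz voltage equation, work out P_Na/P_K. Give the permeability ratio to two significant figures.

Let α = P_Na/P_K. GHK: Vm = 58.9·log₁₀[(Kₒ + α·Naₒ)/(Kᵢ + α·Naᵢ)].
10^(Vm/58.9) = 10^(-69.1/58.9) = 0.067116
So 0.067116·(Kᵢ + α·Naᵢ) = Kₒ + α·Naₒ → α = (0.067116·149.0 − 8.2) / (129.0 − 0.067116·24.1)
α = (10 − 8.2) / (129.0 − 1.617) = 1.8/127.4 = 0.01413

0.014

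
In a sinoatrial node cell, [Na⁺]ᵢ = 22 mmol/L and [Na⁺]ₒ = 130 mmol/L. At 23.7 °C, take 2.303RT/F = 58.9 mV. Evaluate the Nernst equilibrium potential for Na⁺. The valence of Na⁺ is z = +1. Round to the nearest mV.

E = (58.9/z) · log₁₀([Na⁺]_out/[Na⁺]_in) with z = +1.
= (58.9/1) · log₁₀(130/22) = 58.90 · log₁₀(5.909)
= 58.90 · (0.7715) = 45.44 mV

45 mV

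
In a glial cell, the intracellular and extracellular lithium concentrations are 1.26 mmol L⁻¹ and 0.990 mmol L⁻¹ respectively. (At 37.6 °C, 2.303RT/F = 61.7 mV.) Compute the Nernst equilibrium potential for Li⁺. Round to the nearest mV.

E = (61.7/z) · log₁₀([Li⁺]_out/[Li⁺]_in) with z = +1.
= (61.7/1) · log₁₀(0.990/1.26) = 61.70 · log₁₀(0.7857)
= 61.70 · (-0.1047) = -6.46 mV

-6 mV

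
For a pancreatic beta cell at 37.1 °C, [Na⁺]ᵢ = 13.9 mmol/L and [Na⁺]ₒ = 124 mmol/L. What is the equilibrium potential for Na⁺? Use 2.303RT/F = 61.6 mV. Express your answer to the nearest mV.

E = (61.6/z) · log₁₀([Na⁺]_out/[Na⁺]_in) with z = +1.
= (61.6/1) · log₁₀(124/13.9) = 61.60 · log₁₀(8.921)
= 61.60 · (0.9504) = 58.55 mV

59 mV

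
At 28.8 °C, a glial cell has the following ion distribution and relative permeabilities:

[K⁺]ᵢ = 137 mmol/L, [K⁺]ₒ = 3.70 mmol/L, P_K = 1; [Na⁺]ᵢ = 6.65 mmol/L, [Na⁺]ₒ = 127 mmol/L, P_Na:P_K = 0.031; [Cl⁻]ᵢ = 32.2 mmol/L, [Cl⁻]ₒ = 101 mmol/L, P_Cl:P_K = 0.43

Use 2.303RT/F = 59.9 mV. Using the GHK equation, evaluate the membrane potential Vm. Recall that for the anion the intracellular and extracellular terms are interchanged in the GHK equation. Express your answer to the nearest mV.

Vm = 59.9 · log₁₀[(Σ P·[cation]ₒ + Σ P·[anion]ᵢ) / (Σ P·[cation]ᵢ + Σ P·[anion]ₒ)]
Numerator = 1×3.70 + 0.031×127 + 0.43×32.2 = 21.48
Denominator = 1×137 + 0.031×6.65 + 0.43×101 = 180.6
Vm = 59.9 · log₁₀(0.11893) = 59.9 × (-0.9247) = -55.39 mV

-55 mV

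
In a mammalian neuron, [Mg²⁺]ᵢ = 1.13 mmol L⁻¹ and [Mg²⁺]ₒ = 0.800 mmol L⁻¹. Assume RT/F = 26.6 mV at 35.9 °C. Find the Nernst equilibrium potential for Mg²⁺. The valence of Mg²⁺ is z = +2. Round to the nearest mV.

E = (26.6/z) · ln([Mg²⁺]_out/[Mg²⁺]_in) with z = +2.
= (26.6/2) · ln(0.800/1.13) = 13.30 · ln(0.708)
= 13.30 · (-0.3454) = -4.59 mV

-5 mV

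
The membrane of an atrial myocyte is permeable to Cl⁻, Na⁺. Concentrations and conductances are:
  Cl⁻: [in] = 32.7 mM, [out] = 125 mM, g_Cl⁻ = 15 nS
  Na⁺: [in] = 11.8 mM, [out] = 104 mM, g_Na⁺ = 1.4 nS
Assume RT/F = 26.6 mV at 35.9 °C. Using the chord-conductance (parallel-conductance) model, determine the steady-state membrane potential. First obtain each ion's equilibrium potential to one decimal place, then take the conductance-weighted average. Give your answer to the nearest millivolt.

-28 mV

E_Cl⁻ = (26.6/-1)·ln(125/32.7) = -35.7 mV
E_Na⁺ = (26.6/1)·ln(104/11.8) = 57.9 mV
Vm = (Σ gᵢEᵢ)/(Σ gᵢ) = (15·-35.7 + 1.4·57.9) / (15 + 1.4)
= -454.44 / 16.4 = -27.71 mV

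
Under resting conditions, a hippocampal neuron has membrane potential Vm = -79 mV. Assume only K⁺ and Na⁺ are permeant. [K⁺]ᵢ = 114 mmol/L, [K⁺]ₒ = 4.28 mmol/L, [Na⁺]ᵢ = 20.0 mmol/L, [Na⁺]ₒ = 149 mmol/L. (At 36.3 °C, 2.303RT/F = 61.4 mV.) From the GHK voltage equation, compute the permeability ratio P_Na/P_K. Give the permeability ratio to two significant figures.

0.011

Let α = P_Na/P_K. GHK: Vm = 61.4·log₁₀[(Kₒ + α·Naₒ)/(Kᵢ + α·Naᵢ)].
10^(Vm/61.4) = 10^(-79.0/61.4) = 0.051684
So 0.051684·(Kᵢ + α·Naᵢ) = Kₒ + α·Naₒ → α = (0.051684·114.0 − 4.28) / (149.0 − 0.051684·20.0)
α = (5.892 − 4.28) / (149.0 − 1.034) = 1.612/148 = 0.01089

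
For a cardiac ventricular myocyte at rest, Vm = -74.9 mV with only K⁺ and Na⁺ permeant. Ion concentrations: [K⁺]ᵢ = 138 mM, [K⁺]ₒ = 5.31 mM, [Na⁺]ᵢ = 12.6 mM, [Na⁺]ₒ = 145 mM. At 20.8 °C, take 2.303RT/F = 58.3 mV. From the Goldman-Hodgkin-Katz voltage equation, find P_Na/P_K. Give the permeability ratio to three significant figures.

Let α = P_Na/P_K. GHK: Vm = 58.3·log₁₀[(Kₒ + α·Naₒ)/(Kᵢ + α·Naᵢ)].
10^(Vm/58.3) = 10^(-74.9/58.3) = 0.051912
So 0.051912·(Kᵢ + α·Naᵢ) = Kₒ + α·Naₒ → α = (0.051912·138.0 − 5.31) / (145.0 − 0.051912·12.6)
α = (7.164 − 5.31) / (145.0 − 0.6541) = 1.854/144.3 = 0.01284

0.0128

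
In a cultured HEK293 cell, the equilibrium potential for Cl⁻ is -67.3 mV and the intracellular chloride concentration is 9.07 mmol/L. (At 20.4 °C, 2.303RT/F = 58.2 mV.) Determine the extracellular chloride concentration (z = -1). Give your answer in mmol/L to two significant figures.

130 mmol/L

Nernst: E = (58.2/-1) · log₁₀([out]/[in]), so log₁₀([out]/[in]) = -67.3 × -1 / 58.2 = 1.1564.
[out]/[in] = 10^(1.1564) = 14.33.
[out] = 14.33 × 9.07 = 130 mmol/L.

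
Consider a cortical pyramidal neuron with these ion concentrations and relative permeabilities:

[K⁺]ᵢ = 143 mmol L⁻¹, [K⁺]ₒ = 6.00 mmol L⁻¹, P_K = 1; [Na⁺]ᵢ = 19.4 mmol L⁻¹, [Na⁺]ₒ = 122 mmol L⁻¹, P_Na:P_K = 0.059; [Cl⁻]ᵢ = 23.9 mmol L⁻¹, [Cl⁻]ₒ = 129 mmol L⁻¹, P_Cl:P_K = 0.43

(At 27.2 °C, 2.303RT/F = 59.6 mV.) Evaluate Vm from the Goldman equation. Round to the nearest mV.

-55 mV

Vm = 59.6 · log₁₀[(Σ P·[cation]ₒ + Σ P·[anion]ᵢ) / (Σ P·[cation]ᵢ + Σ P·[anion]ₒ)]
Numerator = 1×6.00 + 0.059×122 + 0.43×23.9 = 23.48
Denominator = 1×143 + 0.059×19.4 + 0.43×129 = 199.6
Vm = 59.6 · log₁₀(0.1176) = 59.6 × (-0.9296) = -55.40 mV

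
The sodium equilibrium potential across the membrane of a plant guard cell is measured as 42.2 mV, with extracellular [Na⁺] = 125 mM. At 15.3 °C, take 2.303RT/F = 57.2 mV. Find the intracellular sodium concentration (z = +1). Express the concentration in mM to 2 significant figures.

Nernst: E = (57.2/1) · log₁₀([out]/[in]), so log₁₀([out]/[in]) = 42.2 × 1 / 57.2 = 0.7378.
[out]/[in] = 10^(0.7378) = 5.467.
[in] = 125 / 5.467 = 22.86 mM.

23 mM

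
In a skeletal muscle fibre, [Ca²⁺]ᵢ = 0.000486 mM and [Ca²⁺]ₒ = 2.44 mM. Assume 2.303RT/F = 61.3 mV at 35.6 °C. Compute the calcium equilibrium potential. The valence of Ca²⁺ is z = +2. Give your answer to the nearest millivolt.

E = (61.3/z) · log₁₀([Ca²⁺]_out/[Ca²⁺]_in) with z = +2.
= (61.3/2) · log₁₀(2.44/0.000486) = 30.65 · log₁₀(5021)
= 30.65 · (3.7008) = 113.43 mV

113 mV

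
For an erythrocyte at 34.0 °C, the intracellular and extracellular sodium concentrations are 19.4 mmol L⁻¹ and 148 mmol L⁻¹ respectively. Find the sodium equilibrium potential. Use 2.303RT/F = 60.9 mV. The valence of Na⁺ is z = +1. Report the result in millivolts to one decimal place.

53.7 mV

E = (60.9/z) · log₁₀([Na⁺]_out/[Na⁺]_in) with z = +1.
= (60.9/1) · log₁₀(148/19.4) = 60.90 · log₁₀(7.629)
= 60.90 · (0.8825) = 53.74 mV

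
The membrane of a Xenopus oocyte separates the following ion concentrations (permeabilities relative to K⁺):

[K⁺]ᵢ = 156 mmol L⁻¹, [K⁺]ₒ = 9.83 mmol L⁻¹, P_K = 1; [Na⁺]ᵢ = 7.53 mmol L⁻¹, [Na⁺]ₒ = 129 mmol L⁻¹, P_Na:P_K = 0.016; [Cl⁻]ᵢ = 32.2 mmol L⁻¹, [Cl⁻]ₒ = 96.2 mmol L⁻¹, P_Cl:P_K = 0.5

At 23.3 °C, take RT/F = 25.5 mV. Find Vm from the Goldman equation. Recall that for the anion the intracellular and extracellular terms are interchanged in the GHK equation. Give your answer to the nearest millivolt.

Vm = 25.5 · ln[(Σ P·[cation]ₒ + Σ P·[anion]ᵢ) / (Σ P·[cation]ᵢ + Σ P·[anion]ₒ)]
Numerator = 1×9.83 + 0.016×129 + 0.5×32.2 = 27.99
Denominator = 1×156 + 0.016×7.53 + 0.5×96.2 = 204.2
Vm = 25.5 · ln(0.13708) = 25.5 × (-1.9872) = -50.67 mV

-51 mV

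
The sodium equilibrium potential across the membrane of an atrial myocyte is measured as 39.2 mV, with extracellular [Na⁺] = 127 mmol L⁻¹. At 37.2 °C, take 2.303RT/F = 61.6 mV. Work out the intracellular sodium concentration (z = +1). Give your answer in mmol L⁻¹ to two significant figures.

Nernst: E = (61.6/1) · log₁₀([out]/[in]), so log₁₀([out]/[in]) = 39.2 × 1 / 61.6 = 0.6364.
[out]/[in] = 10^(0.6364) = 4.329.
[in] = 127 / 4.329 = 29.34 mmol L⁻¹.

29 mmol L⁻¹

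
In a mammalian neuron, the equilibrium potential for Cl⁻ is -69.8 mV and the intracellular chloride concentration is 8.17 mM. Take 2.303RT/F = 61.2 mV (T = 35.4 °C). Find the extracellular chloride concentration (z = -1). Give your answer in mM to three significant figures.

Nernst: E = (61.2/-1) · log₁₀([out]/[in]), so log₁₀([out]/[in]) = -69.8 × -1 / 61.2 = 1.1405.
[out]/[in] = 10^(1.1405) = 13.82.
[out] = 13.82 × 8.17 = 112.9 mM.

113 mM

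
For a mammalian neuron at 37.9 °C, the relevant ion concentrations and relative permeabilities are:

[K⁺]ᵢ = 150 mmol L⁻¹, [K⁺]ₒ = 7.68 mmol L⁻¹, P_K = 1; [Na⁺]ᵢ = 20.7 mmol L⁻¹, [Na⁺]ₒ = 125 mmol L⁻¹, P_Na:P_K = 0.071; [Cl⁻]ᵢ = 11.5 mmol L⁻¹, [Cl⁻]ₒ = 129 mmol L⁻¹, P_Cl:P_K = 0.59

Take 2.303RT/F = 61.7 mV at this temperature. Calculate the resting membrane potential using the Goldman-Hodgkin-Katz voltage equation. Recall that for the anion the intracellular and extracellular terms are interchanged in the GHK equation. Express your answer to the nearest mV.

Vm = 61.7 · log₁₀[(Σ P·[cation]ₒ + Σ P·[anion]ᵢ) / (Σ P·[cation]ᵢ + Σ P·[anion]ₒ)]
Numerator = 1×7.68 + 0.071×125 + 0.59×11.5 = 23.34
Denominator = 1×150 + 0.071×20.7 + 0.59×129 = 227.6
Vm = 61.7 · log₁₀(0.10256) = 61.7 × (-0.9890) = -61.02 mV

-61 mV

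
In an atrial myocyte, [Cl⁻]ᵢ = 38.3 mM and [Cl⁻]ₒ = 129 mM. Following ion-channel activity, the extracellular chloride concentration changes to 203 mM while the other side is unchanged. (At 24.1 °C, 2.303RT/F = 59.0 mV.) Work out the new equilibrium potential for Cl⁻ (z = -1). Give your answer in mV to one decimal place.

After the shift: [Cl⁻]_out = 203, [Cl⁻]_in = 38.3 mM.
E_new = (59.0/-1)·log₁₀(203/38.3) = -59.00 · (0.7243) = -42.73 mV

-42.7 mV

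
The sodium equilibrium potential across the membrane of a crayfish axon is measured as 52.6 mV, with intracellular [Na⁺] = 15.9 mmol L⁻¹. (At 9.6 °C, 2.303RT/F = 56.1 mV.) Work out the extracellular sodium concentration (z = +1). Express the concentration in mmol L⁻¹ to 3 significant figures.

Nernst: E = (56.1/1) · log₁₀([out]/[in]), so log₁₀([out]/[in]) = 52.6 × 1 / 56.1 = 0.9376.
[out]/[in] = 10^(0.9376) = 8.662.
[out] = 8.662 × 15.9 = 137.7 mmol L⁻¹.

138 mmol L⁻¹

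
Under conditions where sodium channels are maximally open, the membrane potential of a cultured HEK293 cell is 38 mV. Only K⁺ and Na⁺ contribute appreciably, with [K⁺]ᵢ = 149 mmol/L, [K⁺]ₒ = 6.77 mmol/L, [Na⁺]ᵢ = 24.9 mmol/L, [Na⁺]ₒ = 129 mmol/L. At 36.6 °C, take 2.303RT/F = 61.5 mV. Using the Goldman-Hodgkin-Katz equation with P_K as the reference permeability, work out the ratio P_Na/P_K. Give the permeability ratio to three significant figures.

Let α = P_Na/P_K. GHK: Vm = 61.5·log₁₀[(Kₒ + α·Naₒ)/(Kᵢ + α·Naᵢ)].
10^(Vm/61.5) = 10^(38.0/61.5) = 4.1485
So 4.1485·(Kᵢ + α·Naᵢ) = Kₒ + α·Naₒ → α = (4.1485·149.0 − 6.77) / (129.0 − 4.1485·24.9)
α = (618.1 − 6.77) / (129.0 − 103.3) = 611.3/25.7 = 23.78

23.8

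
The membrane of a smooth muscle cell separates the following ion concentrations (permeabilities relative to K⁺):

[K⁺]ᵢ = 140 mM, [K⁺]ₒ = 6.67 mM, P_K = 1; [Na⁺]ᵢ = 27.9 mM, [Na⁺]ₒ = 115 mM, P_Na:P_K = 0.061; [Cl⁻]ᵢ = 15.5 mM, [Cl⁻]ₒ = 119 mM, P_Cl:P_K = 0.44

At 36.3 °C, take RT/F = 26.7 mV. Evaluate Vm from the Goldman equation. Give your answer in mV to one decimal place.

-60.0 mV

Vm = 26.7 · ln[(Σ P·[cation]ₒ + Σ P·[anion]ᵢ) / (Σ P·[cation]ᵢ + Σ P·[anion]ₒ)]
Numerator = 1×6.67 + 0.061×115 + 0.44×15.5 = 20.5
Denominator = 1×140 + 0.061×27.9 + 0.44×119 = 194.1
Vm = 26.7 · ln(0.10566) = 26.7 × (-2.2475) = -60.01 mV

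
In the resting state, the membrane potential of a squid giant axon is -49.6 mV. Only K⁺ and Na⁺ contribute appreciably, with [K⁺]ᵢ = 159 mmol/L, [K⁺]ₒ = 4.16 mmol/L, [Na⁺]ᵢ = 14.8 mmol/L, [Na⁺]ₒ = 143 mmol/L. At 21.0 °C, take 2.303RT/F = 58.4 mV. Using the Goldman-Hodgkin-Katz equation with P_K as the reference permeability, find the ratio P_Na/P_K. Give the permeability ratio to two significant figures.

0.13

Let α = P_Na/P_K. GHK: Vm = 58.4·log₁₀[(Kₒ + α·Naₒ)/(Kᵢ + α·Naᵢ)].
10^(Vm/58.4) = 10^(-49.6/58.4) = 0.14148
So 0.14148·(Kᵢ + α·Naᵢ) = Kₒ + α·Naₒ → α = (0.14148·159.0 − 4.16) / (143.0 − 0.14148·14.8)
α = (22.49 − 4.16) / (143.0 − 2.094) = 18.33/140.9 = 0.1301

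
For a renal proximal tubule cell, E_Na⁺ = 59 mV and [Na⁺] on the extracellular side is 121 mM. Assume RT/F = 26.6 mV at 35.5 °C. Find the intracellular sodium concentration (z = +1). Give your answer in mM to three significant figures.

Nernst: E = (26.6/1) · ln([out]/[in]), so ln([out]/[in]) = 59.0 × 1 / 26.6 = 2.2180.
[out]/[in] = e^(2.2180) = 9.189.
[in] = 121 / 9.189 = 13.17 mM.

13.2 mM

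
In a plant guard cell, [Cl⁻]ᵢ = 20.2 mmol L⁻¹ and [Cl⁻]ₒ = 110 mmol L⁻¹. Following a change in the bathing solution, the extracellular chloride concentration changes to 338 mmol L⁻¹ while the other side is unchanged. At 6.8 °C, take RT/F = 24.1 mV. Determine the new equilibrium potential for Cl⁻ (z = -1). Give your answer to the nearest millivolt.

After the shift: [Cl⁻]_out = 338, [Cl⁻]_in = 20.2 mmol L⁻¹.
E_new = (24.1/-1)·ln(338/20.2) = -24.10 · (2.8174) = -67.90 mV

-68 mV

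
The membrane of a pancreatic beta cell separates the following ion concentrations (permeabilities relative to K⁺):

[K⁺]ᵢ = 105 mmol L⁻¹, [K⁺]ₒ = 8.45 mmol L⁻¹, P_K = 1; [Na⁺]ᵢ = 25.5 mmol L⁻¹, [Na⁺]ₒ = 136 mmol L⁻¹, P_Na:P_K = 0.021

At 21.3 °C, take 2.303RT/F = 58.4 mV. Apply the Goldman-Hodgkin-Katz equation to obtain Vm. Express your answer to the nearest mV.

-57 mV

Vm = 58.4 · log₁₀[(Σ P·[cation]ₒ + Σ P·[anion]ᵢ) / (Σ P·[cation]ᵢ + Σ P·[anion]ₒ)]
Numerator = 1×8.45 + 0.021×136 = 11.31
Denominator = 1×105 + 0.021×25.5 = 105.5
Vm = 58.4 · log₁₀(0.10713) = 58.4 × (-0.9701) = -56.65 mV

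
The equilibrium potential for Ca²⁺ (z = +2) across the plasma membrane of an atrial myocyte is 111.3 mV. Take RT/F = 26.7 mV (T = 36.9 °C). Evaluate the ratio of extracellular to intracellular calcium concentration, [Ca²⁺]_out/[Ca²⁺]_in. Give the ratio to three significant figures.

4180

ln([out]/[in]) = E·z/(26.7) = 111.3 × 2 / 26.7 = 8.3371
[out]/[in] = e^(8.3371) = 4176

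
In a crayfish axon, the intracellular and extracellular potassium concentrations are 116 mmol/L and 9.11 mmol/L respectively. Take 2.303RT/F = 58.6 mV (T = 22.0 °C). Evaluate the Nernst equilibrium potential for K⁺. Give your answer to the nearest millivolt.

E = (58.6/z) · log₁₀([K⁺]_out/[K⁺]_in) with z = +1.
= (58.6/1) · log₁₀(9.11/116) = 58.60 · log₁₀(0.07853)
= 58.60 · (-1.1049) = -64.75 mV

-65 mV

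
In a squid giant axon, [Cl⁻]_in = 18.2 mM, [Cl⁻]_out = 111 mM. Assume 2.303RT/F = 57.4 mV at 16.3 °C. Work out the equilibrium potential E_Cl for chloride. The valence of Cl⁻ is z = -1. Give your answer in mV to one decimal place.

E = (57.4/z) · log₁₀([Cl⁻]_out/[Cl⁻]_in) with z = -1.
For an anion, dividing by z = -1 reverses the sign.
= (57.4/-1) · log₁₀(111/18.2) = -57.40 · log₁₀(6.099)
= -57.40 · (0.7853) = -45.07 mV

-45.1 mV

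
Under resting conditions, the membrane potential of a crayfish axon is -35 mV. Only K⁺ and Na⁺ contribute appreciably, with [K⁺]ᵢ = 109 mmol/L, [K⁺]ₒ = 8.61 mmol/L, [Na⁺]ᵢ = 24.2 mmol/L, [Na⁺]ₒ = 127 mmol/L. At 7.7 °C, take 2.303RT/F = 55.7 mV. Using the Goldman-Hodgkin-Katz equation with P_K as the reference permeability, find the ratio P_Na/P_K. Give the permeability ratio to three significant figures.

Let α = P_Na/P_K. GHK: Vm = 55.7·log₁₀[(Kₒ + α·Naₒ)/(Kᵢ + α·Naᵢ)].
10^(Vm/55.7) = 10^(-35.0/55.7) = 0.23531
So 0.23531·(Kᵢ + α·Naᵢ) = Kₒ + α·Naₒ → α = (0.23531·109.0 − 8.61) / (127.0 − 0.23531·24.2)
α = (25.65 − 8.61) / (127.0 − 5.694) = 17.04/121.3 = 0.1405

0.140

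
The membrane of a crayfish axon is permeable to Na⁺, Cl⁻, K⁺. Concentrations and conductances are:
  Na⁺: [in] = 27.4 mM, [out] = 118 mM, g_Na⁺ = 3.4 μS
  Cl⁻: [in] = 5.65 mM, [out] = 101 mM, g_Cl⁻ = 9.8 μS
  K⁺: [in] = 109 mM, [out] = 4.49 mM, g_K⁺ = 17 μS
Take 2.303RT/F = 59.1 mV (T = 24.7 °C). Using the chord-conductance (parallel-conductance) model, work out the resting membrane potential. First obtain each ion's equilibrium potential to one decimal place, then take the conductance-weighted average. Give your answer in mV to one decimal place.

E_Na⁺ = (59.1/1)·log₁₀(118/27.4) = 37.5 mV
E_Cl⁻ = (59.1/-1)·log₁₀(101/5.65) = -74.0 mV
E_K⁺ = (59.1/1)·log₁₀(4.49/109) = -81.9 mV
Vm = (Σ gᵢEᵢ)/(Σ gᵢ) = (3.4·37.5 + 9.8·-74.0 + 17·-81.9) / (3.4 + 9.8 + 17)
= -1990.00 / 30.2 = -65.89 mV

-65.9 mV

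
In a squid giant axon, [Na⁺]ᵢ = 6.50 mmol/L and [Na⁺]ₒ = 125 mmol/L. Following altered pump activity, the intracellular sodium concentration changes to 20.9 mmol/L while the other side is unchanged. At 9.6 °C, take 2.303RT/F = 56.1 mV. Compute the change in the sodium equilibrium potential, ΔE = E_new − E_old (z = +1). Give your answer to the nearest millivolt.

-28 mV

E_old = (56.1/1)·log₁₀(125/6.50) = 72.03 mV
E_new = (56.1/1)·log₁₀(125/20.9) = 43.58 mV
ΔE = 43.58 − (72.03) = -28.46 mV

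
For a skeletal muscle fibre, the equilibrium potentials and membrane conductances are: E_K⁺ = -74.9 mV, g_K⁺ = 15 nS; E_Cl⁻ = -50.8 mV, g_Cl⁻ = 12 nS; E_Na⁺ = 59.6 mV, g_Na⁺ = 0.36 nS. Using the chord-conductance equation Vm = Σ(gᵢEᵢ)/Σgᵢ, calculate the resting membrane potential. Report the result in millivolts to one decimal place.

Σ gᵢEᵢ = 15·(-74.9) + 12·(-50.8) + 0.36·(59.6) = -1711.64
Σ gᵢ = 15 + 12 + 0.36 = 27.36
Vm = -1711.64 / 27.36 = -62.56 mV

-62.6 mV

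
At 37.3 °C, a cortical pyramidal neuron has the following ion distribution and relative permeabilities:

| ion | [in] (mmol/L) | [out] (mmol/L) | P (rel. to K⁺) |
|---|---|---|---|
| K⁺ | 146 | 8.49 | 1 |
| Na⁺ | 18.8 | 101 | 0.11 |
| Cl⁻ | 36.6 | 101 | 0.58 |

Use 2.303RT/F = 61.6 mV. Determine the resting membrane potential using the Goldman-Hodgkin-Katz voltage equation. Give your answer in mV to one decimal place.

-43.4 mV

Vm = 61.6 · log₁₀[(Σ P·[cation]ₒ + Σ P·[anion]ᵢ) / (Σ P·[cation]ᵢ + Σ P·[anion]ₒ)]
Numerator = 1×8.49 + 0.11×101 + 0.58×36.6 = 40.83
Denominator = 1×146 + 0.11×18.8 + 0.58×101 = 206.6
Vm = 61.6 · log₁₀(0.19757) = 61.6 × (-0.7043) = -43.38 mV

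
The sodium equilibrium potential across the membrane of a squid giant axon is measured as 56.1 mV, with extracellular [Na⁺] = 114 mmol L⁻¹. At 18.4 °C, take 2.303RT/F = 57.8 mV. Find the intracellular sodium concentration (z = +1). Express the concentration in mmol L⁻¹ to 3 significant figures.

12.2 mmol L⁻¹

Nernst: E = (57.8/1) · log₁₀([out]/[in]), so log₁₀([out]/[in]) = 56.1 × 1 / 57.8 = 0.9706.
[out]/[in] = 10^(0.9706) = 9.345.
[in] = 114 / 9.345 = 12.2 mmol L⁻¹.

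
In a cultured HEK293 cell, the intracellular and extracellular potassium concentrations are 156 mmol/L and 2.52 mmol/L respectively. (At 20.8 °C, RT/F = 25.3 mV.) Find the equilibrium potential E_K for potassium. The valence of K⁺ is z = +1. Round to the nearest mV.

-104 mV

E = (25.3/z) · ln([K⁺]_out/[K⁺]_in) with z = +1.
= (25.3/1) · ln(2.52/156) = 25.30 · ln(0.01615)
= 25.30 · (-4.1256) = -104.38 mV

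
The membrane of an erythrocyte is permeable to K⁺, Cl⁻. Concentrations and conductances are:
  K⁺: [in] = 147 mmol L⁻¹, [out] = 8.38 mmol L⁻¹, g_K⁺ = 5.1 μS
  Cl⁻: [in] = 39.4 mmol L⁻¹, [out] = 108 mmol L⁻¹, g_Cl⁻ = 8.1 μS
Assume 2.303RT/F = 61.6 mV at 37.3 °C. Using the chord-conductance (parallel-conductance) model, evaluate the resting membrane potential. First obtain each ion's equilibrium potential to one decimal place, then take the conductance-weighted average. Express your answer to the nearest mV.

-46 mV

E_K⁺ = (61.6/1)·log₁₀(8.38/147) = -76.6 mV
E_Cl⁻ = (61.6/-1)·log₁₀(108/39.4) = -27.0 mV
Vm = (Σ gᵢEᵢ)/(Σ gᵢ) = (5.1·-76.6 + 8.1·-27.0) / (5.1 + 8.1)
= -609.36 / 13.2 = -46.16 mV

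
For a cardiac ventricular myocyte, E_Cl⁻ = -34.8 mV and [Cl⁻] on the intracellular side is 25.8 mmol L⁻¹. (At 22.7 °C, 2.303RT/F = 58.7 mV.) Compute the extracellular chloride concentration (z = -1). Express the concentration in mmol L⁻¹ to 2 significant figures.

100 mmol L⁻¹

Nernst: E = (58.7/-1) · log₁₀([out]/[in]), so log₁₀([out]/[in]) = -34.8 × -1 / 58.7 = 0.5928.
[out]/[in] = 10^(0.5928) = 3.916.
[out] = 3.916 × 25.8 = 101 mmol L⁻¹.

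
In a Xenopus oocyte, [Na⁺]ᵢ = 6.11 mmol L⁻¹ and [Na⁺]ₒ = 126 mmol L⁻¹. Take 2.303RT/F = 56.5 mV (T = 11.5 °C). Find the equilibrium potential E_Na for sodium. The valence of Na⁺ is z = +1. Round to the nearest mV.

E = (56.5/z) · log₁₀([Na⁺]_out/[Na⁺]_in) with z = +1.
= (56.5/1) · log₁₀(126/6.11) = 56.50 · log₁₀(20.62)
= 56.50 · (1.3143) = 74.26 mV

74 mV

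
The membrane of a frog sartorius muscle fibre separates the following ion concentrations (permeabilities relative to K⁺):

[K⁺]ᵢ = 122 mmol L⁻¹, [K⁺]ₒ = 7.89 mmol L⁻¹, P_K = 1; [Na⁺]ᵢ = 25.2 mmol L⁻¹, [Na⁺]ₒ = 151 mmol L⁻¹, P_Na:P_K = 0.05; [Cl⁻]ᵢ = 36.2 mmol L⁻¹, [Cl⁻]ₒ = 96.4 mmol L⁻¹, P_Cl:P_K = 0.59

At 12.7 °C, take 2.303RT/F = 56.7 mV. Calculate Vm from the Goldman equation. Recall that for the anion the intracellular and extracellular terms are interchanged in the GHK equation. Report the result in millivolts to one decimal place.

-39.1 mV

Vm = 56.7 · log₁₀[(Σ P·[cation]ₒ + Σ P·[anion]ᵢ) / (Σ P·[cation]ᵢ + Σ P·[anion]ₒ)]
Numerator = 1×7.89 + 0.05×151 + 0.59×36.2 = 36.8
Denominator = 1×122 + 0.05×25.2 + 0.59×96.4 = 180.1
Vm = 56.7 · log₁₀(0.20428) = 56.7 × (-0.6898) = -39.11 mV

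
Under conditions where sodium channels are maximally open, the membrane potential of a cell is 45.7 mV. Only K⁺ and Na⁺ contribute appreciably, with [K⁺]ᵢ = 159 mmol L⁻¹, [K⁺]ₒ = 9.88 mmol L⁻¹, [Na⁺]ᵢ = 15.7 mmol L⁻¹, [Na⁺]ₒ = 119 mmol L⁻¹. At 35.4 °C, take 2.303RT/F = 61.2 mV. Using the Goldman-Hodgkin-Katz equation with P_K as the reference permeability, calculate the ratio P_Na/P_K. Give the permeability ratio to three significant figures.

Let α = P_Na/P_K. GHK: Vm = 61.2·log₁₀[(Kₒ + α·Naₒ)/(Kᵢ + α·Naᵢ)].
10^(Vm/61.2) = 10^(45.7/61.2) = 5.5813
So 5.5813·(Kᵢ + α·Naᵢ) = Kₒ + α·Naₒ → α = (5.5813·159.0 − 9.88) / (119.0 − 5.5813·15.7)
α = (887.4 − 9.88) / (119.0 − 87.63) = 877.5/31.37 = 27.97

28.0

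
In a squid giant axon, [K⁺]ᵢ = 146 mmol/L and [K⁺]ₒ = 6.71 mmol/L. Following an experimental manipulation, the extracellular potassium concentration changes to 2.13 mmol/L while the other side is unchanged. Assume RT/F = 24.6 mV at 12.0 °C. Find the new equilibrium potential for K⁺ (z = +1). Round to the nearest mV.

After the shift: [K⁺]_out = 2.13, [K⁺]_in = 146 mmol/L.
E_new = (24.6/1)·ln(2.13/146) = 24.60 · (-4.2275) = -104.00 mV

-104 mV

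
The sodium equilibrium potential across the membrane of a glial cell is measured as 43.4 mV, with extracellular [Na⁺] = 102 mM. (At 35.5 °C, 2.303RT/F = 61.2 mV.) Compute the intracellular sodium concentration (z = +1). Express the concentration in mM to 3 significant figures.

Nernst: E = (61.2/1) · log₁₀([out]/[in]), so log₁₀([out]/[in]) = 43.4 × 1 / 61.2 = 0.7092.
[out]/[in] = 10^(0.7092) = 5.119.
[in] = 102 / 5.119 = 19.93 mM.

19.9 mM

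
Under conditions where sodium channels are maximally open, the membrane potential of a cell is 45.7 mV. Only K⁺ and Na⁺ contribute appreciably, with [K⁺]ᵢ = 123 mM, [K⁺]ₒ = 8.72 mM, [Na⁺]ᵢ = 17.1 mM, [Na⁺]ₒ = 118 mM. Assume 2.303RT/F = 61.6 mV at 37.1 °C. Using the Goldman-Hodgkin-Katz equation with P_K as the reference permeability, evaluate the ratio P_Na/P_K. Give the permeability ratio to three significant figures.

Let α = P_Na/P_K. GHK: Vm = 61.6·log₁₀[(Kₒ + α·Naₒ)/(Kᵢ + α·Naᵢ)].
10^(Vm/61.6) = 10^(45.7/61.6) = 5.5193
So 5.5193·(Kᵢ + α·Naᵢ) = Kₒ + α·Naₒ → α = (5.5193·123.0 − 8.72) / (118.0 − 5.5193·17.1)
α = (678.9 − 8.72) / (118.0 − 94.38) = 670.2/23.62 = 28.37

28.4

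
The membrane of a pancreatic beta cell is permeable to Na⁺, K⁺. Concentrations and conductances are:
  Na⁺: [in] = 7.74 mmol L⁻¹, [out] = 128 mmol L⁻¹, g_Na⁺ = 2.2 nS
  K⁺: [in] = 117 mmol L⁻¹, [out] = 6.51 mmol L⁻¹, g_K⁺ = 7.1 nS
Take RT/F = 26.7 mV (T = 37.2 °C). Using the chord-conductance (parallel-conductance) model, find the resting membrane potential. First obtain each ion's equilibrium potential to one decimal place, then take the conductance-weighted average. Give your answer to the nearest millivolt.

E_Na⁺ = (26.7/1)·ln(128/7.74) = 74.9 mV
E_K⁺ = (26.7/1)·ln(6.51/117) = -77.1 mV
Vm = (Σ gᵢEᵢ)/(Σ gᵢ) = (2.2·74.9 + 7.1·-77.1) / (2.2 + 7.1)
= -382.63 / 9.3 = -41.14 mV

-41 mV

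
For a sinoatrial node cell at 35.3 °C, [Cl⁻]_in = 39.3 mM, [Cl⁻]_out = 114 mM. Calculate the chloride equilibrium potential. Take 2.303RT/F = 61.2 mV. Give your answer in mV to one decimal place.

E = (61.2/z) · log₁₀([Cl⁻]_out/[Cl⁻]_in) with z = -1.
For an anion, dividing by z = -1 reverses the sign.
= (61.2/-1) · log₁₀(114/39.3) = -61.20 · log₁₀(2.901)
= -61.20 · (0.4625) = -28.31 mV

-28.3 mV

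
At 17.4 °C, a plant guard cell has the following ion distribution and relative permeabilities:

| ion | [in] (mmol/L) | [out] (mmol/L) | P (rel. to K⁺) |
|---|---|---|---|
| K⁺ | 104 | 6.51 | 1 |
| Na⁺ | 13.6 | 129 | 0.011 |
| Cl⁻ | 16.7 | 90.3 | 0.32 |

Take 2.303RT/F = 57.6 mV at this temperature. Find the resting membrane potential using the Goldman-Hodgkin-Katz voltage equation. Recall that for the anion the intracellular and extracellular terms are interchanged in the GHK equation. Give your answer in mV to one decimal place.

Vm = 57.6 · log₁₀[(Σ P·[cation]ₒ + Σ P·[anion]ᵢ) / (Σ P·[cation]ᵢ + Σ P·[anion]ₒ)]
Numerator = 1×6.51 + 0.011×129 + 0.32×16.7 = 13.27
Denominator = 1×104 + 0.011×13.6 + 0.32×90.3 = 133
Vm = 57.6 · log₁₀(0.099763) = 57.6 × (-1.0010) = -57.66 mV

-57.7 mV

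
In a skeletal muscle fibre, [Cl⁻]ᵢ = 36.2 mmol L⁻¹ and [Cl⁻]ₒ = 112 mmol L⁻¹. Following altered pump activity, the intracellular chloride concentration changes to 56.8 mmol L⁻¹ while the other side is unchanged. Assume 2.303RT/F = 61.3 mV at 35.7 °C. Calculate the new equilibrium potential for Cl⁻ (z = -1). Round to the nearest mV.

-18 mV

After the shift: [Cl⁻]_out = 112, [Cl⁻]_in = 56.8 mmol L⁻¹.
E_new = (61.3/-1)·log₁₀(112/56.8) = -61.30 · (0.2949) = -18.08 mV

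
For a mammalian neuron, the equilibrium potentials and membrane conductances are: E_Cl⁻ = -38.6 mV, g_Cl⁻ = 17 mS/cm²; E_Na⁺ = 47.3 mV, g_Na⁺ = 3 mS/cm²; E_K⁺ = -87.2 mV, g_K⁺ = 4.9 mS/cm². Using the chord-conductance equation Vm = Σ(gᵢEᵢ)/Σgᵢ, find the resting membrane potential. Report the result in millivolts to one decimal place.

-37.8 mV

Σ gᵢEᵢ = 17·(-38.6) + 3·(47.3) + 4.9·(-87.2) = -941.58
Σ gᵢ = 17 + 3 + 4.9 = 24.9
Vm = -941.58 / 24.9 = -37.81 mV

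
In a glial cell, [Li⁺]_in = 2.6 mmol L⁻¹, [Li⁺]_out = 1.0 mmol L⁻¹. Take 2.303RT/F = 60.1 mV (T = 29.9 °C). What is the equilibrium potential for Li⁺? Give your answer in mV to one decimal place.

-24.9 mV

E = (60.1/z) · log₁₀([Li⁺]_out/[Li⁺]_in) with z = +1.
= (60.1/1) · log₁₀(1.0/2.6) = 60.10 · log₁₀(0.3846)
= 60.10 · (-0.4150) = -24.94 mV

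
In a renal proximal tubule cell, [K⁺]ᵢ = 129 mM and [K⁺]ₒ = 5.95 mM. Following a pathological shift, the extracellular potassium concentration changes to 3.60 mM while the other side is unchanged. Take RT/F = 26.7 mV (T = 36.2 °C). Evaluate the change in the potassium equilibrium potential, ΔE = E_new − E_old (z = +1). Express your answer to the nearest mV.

-13 mV

E_old = (26.7/1)·ln(5.95/129) = -82.14 mV
E_new = (26.7/1)·ln(3.60/129) = -95.56 mV
ΔE = -95.56 − (-82.14) = -13.42 mV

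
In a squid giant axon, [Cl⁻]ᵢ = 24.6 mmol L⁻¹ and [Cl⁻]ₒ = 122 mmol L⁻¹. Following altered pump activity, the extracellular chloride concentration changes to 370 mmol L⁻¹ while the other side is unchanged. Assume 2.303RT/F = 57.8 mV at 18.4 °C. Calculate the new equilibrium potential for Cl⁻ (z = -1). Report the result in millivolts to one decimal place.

After the shift: [Cl⁻]_out = 370, [Cl⁻]_in = 24.6 mmol L⁻¹.
E_new = (57.8/-1)·log₁₀(370/24.6) = -57.80 · (1.1773) = -68.05 mV

-68.0 mV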